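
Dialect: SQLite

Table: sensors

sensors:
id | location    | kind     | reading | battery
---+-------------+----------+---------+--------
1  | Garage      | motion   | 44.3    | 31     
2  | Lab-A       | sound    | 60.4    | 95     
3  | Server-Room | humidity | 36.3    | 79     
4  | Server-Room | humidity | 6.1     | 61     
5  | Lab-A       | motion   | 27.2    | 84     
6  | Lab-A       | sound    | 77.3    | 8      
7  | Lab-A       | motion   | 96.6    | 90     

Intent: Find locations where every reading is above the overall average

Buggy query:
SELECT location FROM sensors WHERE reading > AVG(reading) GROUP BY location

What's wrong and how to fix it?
Bug: WHERE evaluates per row before aggregation, so AVG() is unavailable

Fix: Use a subquery for AVG and a HAVING MIN(...) filter so the condition holds for every row in the group

Corrected query:
SELECT location FROM sensors GROUP BY location HAVING MIN(reading) > (SELECT AVG(reading) FROM sensors)

Result:
(no rows)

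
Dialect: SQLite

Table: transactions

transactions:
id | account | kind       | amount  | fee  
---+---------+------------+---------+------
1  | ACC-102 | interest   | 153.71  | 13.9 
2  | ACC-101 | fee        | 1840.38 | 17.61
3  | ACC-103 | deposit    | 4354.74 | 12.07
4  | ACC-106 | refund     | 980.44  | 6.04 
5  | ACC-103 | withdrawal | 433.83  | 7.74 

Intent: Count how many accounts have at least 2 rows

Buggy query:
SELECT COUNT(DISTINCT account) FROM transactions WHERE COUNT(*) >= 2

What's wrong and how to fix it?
Bug: COUNT(*) cannot appear in WHERE; the per-group count doesn't exist yet

Fix: Group first with HAVING COUNT(*) >= 2, then COUNT the resulting groups

Corrected query:
SELECT COUNT(*) FROM (SELECT account FROM transactions GROUP BY account HAVING COUNT(*) >= 2)

Result:
COUNT(*)
--------
1       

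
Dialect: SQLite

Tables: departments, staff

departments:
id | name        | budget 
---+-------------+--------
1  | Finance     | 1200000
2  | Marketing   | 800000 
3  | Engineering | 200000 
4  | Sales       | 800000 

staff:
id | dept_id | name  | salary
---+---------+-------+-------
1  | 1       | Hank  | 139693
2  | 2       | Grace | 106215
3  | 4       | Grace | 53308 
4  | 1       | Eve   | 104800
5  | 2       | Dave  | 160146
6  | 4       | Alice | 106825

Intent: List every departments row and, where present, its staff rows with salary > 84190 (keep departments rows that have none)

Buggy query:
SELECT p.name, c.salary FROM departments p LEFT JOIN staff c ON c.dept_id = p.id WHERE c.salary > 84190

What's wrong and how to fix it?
Bug: A WHERE condition on the right-hand table after LEFT JOIN drops unmatched parents

Fix: Put 'c.salary > 84190' in the JOIN's ON clause instead of WHERE

Corrected query:
SELECT p.name, c.salary FROM departments p LEFT JOIN staff c ON c.dept_id = p.id AND c.salary > 84190

Result:
name        | salary
------------+-------
Finance     | 104800
Finance     | 139693
Marketing   | 106215
Marketing   | 160146
Engineering | NULL  
Sales       | 106825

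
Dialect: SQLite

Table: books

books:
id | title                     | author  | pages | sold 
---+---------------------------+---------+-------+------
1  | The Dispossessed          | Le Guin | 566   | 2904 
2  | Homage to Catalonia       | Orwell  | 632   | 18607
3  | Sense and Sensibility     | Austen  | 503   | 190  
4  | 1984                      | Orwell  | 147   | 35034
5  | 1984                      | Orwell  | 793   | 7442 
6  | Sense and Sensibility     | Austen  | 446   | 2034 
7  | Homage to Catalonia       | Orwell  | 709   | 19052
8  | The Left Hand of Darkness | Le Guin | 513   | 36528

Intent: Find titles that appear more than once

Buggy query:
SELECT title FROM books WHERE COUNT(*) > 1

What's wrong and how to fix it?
Bug: COUNT(*) is an aggregate and cannot be used in WHERE

Fix: GROUP BY title, then filter groups with HAVING COUNT(*) > 1

Corrected query:
SELECT title FROM books GROUP BY title HAVING COUNT(*) > 1

Result:
title                
---------------------
1984                 
Homage to Catalonia  
Sense and Sensibility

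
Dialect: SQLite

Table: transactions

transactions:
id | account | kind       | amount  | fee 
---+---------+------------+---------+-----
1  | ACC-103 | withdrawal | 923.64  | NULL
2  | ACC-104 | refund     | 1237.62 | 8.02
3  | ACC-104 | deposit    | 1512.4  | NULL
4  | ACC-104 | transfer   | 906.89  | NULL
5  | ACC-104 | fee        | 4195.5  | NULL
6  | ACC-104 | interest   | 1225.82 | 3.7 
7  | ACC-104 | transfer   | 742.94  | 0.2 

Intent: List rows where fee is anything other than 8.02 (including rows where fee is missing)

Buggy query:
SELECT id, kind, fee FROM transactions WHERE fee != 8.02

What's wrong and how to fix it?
Bug: Inequality against NULL is unknown, not true; rows with NULL are dropped

Fix: Add an explicit OR fee IS NULL to include the missing-value rows

Corrected query:
SELECT id, kind, fee FROM transactions WHERE fee != 8.02 OR fee IS NULL

Result:
id | kind       | fee 
---+------------+-----
1  | withdrawal | NULL
3  | deposit    | NULL
4  | transfer   | NULL
5  | fee        | NULL
6  | interest   | 3.7 
7  | transfer   | 0.2 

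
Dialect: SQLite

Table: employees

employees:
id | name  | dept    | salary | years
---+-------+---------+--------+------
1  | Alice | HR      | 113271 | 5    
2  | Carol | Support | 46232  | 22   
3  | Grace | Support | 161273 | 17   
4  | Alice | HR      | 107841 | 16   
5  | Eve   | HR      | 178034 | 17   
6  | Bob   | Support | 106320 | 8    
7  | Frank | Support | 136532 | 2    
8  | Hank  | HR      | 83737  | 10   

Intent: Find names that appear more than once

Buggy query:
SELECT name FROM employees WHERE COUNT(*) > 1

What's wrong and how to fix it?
Bug: WHERE can't reference COUNT(*); aggregates are computed after WHERE

Fix: GROUP BY name, then filter groups with HAVING COUNT(*) > 1

Corrected query:
SELECT name FROM employees GROUP BY name HAVING COUNT(*) > 1

Result:
name 
-----
Alice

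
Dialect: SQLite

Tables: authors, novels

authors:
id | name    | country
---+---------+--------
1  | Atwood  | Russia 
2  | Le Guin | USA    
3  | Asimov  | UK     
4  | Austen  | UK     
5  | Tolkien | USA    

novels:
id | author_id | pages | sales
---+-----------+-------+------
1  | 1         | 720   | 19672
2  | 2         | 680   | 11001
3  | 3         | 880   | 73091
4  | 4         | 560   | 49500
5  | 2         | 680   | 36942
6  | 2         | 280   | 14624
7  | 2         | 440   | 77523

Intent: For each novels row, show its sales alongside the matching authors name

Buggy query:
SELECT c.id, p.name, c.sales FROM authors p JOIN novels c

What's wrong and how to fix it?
Bug: JOIN with no ON clause produces a cartesian product; every novels row pairs with every authors row

Fix: Add ON c.author_id = p.id to the JOIN

Corrected query:
SELECT c.id, p.name, c.sales FROM authors p JOIN novels c ON c.author_id = p.id

Result:
id | name    | sales
---+---------+------
1  | Atwood  | 19672
2  | Le Guin | 11001
3  | Asimov  | 73091
4  | Austen  | 49500
5  | Le Guin | 36942
6  | Le Guin | 14624
7  | Le Guin | 77523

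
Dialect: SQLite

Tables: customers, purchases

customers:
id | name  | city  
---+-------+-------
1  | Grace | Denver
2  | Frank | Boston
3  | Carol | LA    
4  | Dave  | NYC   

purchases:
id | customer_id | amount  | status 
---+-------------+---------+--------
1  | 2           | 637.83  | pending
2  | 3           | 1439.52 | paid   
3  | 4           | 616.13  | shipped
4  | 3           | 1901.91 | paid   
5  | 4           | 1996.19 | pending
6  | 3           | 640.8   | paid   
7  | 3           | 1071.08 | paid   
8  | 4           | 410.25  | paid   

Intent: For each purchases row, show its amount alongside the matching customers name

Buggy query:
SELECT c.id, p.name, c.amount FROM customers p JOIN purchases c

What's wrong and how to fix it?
Bug: JOIN with no ON clause produces a cartesian product; every purchases row pairs with every customers row

Fix: Add ON c.customer_id = p.id to the JOIN

Corrected query:
SELECT c.id, p.name, c.amount FROM customers p JOIN purchases c ON c.customer_id = p.id

Result:
id | name  | amount 
---+-------+--------
1  | Frank | 637.83 
2  | Carol | 1439.52
3  | Dave  | 616.13 
4  | Carol | 1901.91
5  | Dave  | 1996.19
6  | Carol | 640.8  
7  | Carol | 1071.08
8  | Dave  | 410.25 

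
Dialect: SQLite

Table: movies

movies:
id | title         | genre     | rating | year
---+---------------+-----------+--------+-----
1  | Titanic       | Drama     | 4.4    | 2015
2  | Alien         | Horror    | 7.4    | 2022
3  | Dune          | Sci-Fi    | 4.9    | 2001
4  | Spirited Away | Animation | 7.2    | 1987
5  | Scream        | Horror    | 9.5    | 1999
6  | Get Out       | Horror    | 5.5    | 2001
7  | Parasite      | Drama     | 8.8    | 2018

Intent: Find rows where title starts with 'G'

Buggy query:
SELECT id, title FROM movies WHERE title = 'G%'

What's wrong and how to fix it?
Bug: Wildcards only work with LIKE; '=' treats '%' as a literal character

Fix: Use LIKE for wildcard pattern matching

Corrected query:
SELECT id, title FROM movies WHERE title LIKE 'G%'

Result:
id | title  
---+--------
6  | Get Out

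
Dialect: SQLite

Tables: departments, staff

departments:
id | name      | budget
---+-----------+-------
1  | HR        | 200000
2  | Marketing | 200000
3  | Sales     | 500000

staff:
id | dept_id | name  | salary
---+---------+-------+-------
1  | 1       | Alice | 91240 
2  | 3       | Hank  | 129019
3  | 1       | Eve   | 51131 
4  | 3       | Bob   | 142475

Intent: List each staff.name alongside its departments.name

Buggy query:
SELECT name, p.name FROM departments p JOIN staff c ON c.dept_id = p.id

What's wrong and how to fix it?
Bug: 'name' exists in both joined tables, so the database can't tell which one is meant

Fix: Qualify the column with its table alias (c.name)

Corrected query:
SELECT c.name, p.name FROM departments p JOIN staff c ON c.dept_id = p.id

Result:
name  | name 
------+------
Alice | HR   
Hank  | Sales
Eve   | HR   
Bob   | Sales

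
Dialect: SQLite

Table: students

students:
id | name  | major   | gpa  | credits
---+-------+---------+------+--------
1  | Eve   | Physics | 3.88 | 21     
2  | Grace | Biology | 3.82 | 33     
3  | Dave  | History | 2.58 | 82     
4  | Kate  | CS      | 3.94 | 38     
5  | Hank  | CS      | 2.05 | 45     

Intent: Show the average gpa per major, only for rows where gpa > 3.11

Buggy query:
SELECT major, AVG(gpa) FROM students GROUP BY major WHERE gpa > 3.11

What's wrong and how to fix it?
Bug: Row-level WHERE must come before GROUP BY in the clause order

Fix: Move the WHERE clause before GROUP BY

Corrected query:
SELECT major, AVG(gpa) FROM students WHERE gpa > 3.11 GROUP BY major

Result:
major   | AVG(gpa)
--------+---------
Biology | 3.82    
CS      | 3.94    
Physics | 3.88    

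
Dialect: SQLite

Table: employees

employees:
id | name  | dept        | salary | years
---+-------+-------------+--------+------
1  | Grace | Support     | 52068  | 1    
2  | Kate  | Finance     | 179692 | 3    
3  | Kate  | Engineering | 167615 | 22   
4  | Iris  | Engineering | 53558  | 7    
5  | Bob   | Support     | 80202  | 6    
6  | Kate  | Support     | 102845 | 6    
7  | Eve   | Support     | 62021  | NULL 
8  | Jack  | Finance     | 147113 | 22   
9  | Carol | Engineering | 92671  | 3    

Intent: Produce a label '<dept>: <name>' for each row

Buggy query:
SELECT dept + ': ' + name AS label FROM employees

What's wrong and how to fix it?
Bug: SQLite uses || for string concatenation; + coerces text to numbers (yielding 0)

Fix: Replace + with || to concatenate text

Corrected query:
SELECT dept || ': ' || name AS label FROM employees

Result:
label             
------------------
Support: Grace    
Finance: Kate     
Engineering: Kate 
Engineering: Iris 
Support: Bob      
Support: Kate     
Support: Eve      
Finance: Jack     
Engineering: Carol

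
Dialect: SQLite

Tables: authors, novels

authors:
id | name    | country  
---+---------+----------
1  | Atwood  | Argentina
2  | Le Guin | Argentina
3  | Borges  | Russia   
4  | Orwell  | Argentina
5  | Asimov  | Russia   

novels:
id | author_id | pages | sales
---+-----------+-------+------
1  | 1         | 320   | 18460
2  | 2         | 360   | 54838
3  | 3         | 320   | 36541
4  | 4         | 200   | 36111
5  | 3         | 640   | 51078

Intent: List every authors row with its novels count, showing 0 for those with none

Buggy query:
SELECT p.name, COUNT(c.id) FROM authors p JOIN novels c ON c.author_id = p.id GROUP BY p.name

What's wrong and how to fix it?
Bug: INNER JOIN drops authors rows that have no matching novels rows

Fix: Switch to LEFT JOIN to retain unmatched parent rows

Corrected query:
SELECT p.name, COUNT(c.id) FROM authors p LEFT JOIN novels c ON c.author_id = p.id GROUP BY p.name

Result:
name    | COUNT(c.id)
--------+------------
Asimov  | 0          
Atwood  | 1          
Borges  | 2          
Le Guin | 1          
Orwell  | 1          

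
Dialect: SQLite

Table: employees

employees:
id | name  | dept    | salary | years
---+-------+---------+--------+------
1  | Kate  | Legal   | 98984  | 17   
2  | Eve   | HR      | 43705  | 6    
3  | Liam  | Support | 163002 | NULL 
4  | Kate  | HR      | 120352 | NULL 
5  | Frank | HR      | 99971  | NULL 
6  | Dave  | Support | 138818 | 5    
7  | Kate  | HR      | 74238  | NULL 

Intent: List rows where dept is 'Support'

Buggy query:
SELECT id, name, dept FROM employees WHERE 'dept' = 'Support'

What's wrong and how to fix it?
Bug: 'dept' in single quotes is a string literal, not the column; the comparison is literal-vs-literal and never true

Fix: Reference the column as dept without single quotes

Corrected query:
SELECT id, name, dept FROM employees WHERE dept = 'Support'

Result:
id | name | dept   
---+------+--------
3  | Liam | Support
6  | Dave | Support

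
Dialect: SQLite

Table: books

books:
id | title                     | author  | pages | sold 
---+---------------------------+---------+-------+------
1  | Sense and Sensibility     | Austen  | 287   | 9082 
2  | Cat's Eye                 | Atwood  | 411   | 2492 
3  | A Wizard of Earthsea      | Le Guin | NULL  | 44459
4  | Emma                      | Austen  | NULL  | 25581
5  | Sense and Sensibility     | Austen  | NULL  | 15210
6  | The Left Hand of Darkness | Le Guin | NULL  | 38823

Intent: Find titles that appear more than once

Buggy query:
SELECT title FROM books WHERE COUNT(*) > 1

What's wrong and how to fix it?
Bug: WHERE can't reference COUNT(*); aggregates are computed after WHERE

Fix: GROUP BY title, then filter groups with HAVING COUNT(*) > 1

Corrected query:
SELECT title FROM books GROUP BY title HAVING COUNT(*) > 1

Result:
title                
---------------------
Sense and Sensibility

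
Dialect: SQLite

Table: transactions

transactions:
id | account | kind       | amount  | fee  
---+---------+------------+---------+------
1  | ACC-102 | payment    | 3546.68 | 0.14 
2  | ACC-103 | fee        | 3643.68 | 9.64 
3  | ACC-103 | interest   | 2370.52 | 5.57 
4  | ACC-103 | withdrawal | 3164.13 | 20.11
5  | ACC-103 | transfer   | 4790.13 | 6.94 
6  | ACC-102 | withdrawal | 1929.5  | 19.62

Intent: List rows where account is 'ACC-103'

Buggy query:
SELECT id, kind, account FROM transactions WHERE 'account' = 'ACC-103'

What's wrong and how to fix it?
Bug: Single quotes denote string literals in SQL; the column name is being compared as a constant string

Fix: Remove the quotes around the column name (or use double quotes for an identifier)

Corrected query:
SELECT id, kind, account FROM transactions WHERE account = 'ACC-103'

Result:
id | kind       | account
---+------------+--------
2  | fee        | ACC-103
3  | interest   | ACC-103
4  | withdrawal | ACC-103
5  | transfer   | ACC-103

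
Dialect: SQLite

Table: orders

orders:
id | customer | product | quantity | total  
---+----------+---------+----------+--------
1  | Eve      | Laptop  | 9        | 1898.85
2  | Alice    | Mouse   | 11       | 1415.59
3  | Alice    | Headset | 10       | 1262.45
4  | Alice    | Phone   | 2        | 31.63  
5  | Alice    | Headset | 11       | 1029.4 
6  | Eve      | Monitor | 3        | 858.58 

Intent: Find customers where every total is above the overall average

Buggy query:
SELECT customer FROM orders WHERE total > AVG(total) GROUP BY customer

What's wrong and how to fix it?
Bug: WHERE evaluates per row before aggregation, so AVG() is unavailable

Fix: Use a subquery for AVG and a HAVING MIN(...) filter so the condition holds for every row in the group

Corrected query:
SELECT customer FROM orders GROUP BY customer HAVING MIN(total) > (SELECT AVG(total) FROM orders)

Result:
(no rows)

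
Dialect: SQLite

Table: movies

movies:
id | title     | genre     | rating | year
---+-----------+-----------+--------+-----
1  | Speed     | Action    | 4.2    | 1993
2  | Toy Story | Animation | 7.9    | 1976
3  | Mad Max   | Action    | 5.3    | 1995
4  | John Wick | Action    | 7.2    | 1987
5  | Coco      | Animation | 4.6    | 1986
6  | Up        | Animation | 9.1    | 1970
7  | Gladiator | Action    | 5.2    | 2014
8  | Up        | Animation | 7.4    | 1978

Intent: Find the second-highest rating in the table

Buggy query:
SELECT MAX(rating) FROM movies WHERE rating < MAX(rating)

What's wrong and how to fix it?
Bug: The inner MAX is an aggregate inside WHERE, which is not allowed

Fix: Put the inner MAX in a scalar subquery

Corrected query:
SELECT MAX(rating) FROM movies WHERE rating < (SELECT MAX(rating) FROM movies)

Result:
MAX(rating)
-----------
7.9        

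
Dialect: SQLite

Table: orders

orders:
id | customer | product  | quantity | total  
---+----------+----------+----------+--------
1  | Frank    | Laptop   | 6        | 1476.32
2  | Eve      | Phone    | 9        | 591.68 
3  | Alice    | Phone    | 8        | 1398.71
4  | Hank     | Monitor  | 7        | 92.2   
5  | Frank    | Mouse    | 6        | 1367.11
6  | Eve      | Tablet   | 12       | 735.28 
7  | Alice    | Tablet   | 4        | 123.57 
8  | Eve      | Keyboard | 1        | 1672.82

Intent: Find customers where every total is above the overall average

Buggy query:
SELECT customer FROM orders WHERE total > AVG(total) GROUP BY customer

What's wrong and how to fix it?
Bug: WHERE evaluates per row before aggregation, so AVG() is unavailable

Fix: Use a subquery for AVG and a HAVING MIN(...) filter so the condition holds for every row in the group

Corrected query:
SELECT customer FROM orders GROUP BY customer HAVING MIN(total) > (SELECT AVG(total) FROM orders)

Result:
customer
--------
Frank   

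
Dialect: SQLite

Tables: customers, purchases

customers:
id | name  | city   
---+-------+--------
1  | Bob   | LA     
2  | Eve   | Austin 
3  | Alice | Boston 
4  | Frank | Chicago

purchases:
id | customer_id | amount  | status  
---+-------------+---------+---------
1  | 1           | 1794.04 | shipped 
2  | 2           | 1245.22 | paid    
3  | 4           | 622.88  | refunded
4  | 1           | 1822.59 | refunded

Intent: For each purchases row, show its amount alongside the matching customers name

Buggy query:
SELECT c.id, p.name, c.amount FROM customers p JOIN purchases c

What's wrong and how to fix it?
Bug: Missing join condition: each purchases row is matched to all customers rows instead of just its own

Fix: Specify the join condition linking the foreign key to the parent id

Corrected query:
SELECT c.id, p.name, c.amount FROM customers p JOIN purchases c ON c.customer_id = p.id

Result:
id | name  | amount 
---+-------+--------
1  | Bob   | 1794.04
2  | Eve   | 1245.22
3  | Frank | 622.88 
4  | Bob   | 1822.59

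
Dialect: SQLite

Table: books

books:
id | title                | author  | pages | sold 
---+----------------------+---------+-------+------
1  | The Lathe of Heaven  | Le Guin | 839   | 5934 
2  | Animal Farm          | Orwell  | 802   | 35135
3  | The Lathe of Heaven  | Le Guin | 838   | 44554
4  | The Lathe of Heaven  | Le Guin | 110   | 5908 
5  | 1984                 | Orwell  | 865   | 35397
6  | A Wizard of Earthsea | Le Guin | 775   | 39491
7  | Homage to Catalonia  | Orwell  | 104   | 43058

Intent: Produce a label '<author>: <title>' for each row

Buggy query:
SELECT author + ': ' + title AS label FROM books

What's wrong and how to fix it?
Bug: SQLite uses || for string concatenation; + coerces text to numbers (yielding 0)

Fix: Use the || operator for string concatenation

Corrected query:
SELECT author || ': ' || title AS label FROM books

Result:
label                        
-----------------------------
Le Guin: The Lathe of Heaven 
Orwell: Animal Farm          
Le Guin: The Lathe of Heaven 
Le Guin: The Lathe of Heaven 
Orwell: 1984                 
Le Guin: A Wizard of Earthsea
Orwell: Homage to Catalonia  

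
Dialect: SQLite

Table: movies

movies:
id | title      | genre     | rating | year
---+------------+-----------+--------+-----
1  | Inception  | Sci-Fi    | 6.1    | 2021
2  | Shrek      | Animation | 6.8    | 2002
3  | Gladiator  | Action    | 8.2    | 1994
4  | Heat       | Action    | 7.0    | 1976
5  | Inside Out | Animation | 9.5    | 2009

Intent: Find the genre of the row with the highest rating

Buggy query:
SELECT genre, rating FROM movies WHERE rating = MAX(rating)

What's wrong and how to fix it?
Bug: MAX(rating) is an aggregate and cannot be used directly in WHERE

Fix: Use a subquery: WHERE rating = (SELECT MAX(rating) FROM movies)

Corrected query:
SELECT genre, rating FROM movies WHERE rating = (SELECT MAX(rating) FROM movies)

Result:
genre     | rating
----------+-------
Animation | 9.5   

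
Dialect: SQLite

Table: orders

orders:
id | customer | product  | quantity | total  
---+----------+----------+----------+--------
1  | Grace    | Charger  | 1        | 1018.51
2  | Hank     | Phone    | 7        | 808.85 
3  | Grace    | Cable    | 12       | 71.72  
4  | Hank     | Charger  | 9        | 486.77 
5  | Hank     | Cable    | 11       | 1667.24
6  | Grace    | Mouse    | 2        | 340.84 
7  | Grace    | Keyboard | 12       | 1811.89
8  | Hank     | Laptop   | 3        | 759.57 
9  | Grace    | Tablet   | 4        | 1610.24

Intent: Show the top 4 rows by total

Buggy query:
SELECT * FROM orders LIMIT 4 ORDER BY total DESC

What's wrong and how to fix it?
Bug: ORDER BY cannot follow LIMIT; LIMIT is the final clause

Fix: Swap the clauses: ORDER BY first, then LIMIT

Corrected query:
SELECT * FROM orders ORDER BY total DESC LIMIT 4

Result:
id | customer | product  | quantity | total  
---+----------+----------+----------+--------
7  | Grace    | Keyboard | 12       | 1811.89
5  | Hank     | Cable    | 11       | 1667.24
9  | Grace    | Tablet   | 4        | 1610.24
1  | Grace    | Charger  | 1        | 1018.51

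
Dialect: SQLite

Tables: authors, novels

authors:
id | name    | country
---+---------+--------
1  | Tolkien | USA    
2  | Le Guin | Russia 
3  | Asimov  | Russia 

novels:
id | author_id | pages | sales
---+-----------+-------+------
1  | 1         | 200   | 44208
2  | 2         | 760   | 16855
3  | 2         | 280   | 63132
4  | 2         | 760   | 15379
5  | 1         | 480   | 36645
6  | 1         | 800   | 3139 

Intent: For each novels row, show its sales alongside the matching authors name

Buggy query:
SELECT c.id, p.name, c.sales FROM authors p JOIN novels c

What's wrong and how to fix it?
Bug: JOIN with no ON clause produces a cartesian product; every novels row pairs with every authors row

Fix: Specify the join condition linking the foreign key to the parent id

Corrected query:
SELECT c.id, p.name, c.sales FROM authors p JOIN novels c ON c.author_id = p.id

Result:
id | name    | sales
---+---------+------
1  | Tolkien | 44208
2  | Le Guin | 16855
3  | Le Guin | 63132
4  | Le Guin | 15379
5  | Tolkien | 36645
6  | Tolkien | 3139 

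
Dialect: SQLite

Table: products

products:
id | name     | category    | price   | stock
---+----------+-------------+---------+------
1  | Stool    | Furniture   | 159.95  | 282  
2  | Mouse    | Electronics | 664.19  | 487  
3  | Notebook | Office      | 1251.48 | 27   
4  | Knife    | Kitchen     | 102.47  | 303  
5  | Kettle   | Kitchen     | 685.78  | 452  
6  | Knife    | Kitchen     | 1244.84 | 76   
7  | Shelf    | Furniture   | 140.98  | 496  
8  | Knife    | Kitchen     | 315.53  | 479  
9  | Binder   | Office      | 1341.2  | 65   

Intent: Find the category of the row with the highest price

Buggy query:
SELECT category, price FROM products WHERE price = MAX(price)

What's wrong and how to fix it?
Bug: WHERE is evaluated per row; an aggregate over the whole table isn't defined there

Fix: Wrap MAX in a scalar subquery so WHERE compares against a single value

Corrected query:
SELECT category, price FROM products WHERE price = (SELECT MAX(price) FROM products)

Result:
category | price 
---------+-------
Office   | 1341.2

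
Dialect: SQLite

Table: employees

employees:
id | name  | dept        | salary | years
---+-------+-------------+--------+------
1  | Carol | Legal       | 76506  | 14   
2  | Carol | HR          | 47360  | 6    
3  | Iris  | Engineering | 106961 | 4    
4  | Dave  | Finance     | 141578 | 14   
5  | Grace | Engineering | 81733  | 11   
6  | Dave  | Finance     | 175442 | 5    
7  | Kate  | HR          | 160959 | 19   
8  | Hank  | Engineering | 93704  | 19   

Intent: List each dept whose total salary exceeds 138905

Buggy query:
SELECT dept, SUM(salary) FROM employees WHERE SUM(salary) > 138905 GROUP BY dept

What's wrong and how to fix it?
Bug: WHERE runs before GROUP BY, so aggregates aren't available there

Fix: Use HAVING (which filters groups after aggregation) instead of WHERE

Corrected query:
SELECT dept, SUM(salary) FROM employees GROUP BY dept HAVING SUM(salary) > 138905

Result:
dept        | SUM(salary)
------------+------------
Engineering | 282398     
Finance     | 317020     
HR          | 208319     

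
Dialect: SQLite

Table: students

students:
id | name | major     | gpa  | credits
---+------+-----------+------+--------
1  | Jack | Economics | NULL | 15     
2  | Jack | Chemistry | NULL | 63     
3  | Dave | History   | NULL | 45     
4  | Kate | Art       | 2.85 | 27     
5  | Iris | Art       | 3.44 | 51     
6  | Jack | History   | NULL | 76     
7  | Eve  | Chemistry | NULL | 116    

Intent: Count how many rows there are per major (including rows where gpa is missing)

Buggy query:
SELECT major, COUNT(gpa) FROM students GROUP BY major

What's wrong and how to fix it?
Bug: COUNT(column) counts non-NULL values only; rows with NULL gpa aren't counted

Fix: Replace COUNT(gpa) with COUNT(*)

Corrected query:
SELECT major, COUNT(*) FROM students GROUP BY major

Result:
major     | COUNT(*)
----------+---------
Art       | 2       
Chemistry | 2       
Economics | 1       
History   | 2       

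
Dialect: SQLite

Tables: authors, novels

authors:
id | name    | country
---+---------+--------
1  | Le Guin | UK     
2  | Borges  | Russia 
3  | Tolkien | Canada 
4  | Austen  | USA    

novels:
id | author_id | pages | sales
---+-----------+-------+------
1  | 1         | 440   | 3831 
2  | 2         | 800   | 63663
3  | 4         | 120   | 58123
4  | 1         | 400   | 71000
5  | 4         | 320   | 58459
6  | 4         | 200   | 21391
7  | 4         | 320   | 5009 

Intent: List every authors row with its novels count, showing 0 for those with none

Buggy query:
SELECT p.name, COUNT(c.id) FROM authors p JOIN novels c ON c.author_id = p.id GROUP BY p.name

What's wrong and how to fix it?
Bug: INNER JOIN drops authors rows that have no matching novels rows

Fix: Switch to LEFT JOIN to retain unmatched parent rows

Corrected query:
SELECT p.name, COUNT(c.id) FROM authors p LEFT JOIN novels c ON c.author_id = p.id GROUP BY p.name

Result:
name    | COUNT(c.id)
--------+------------
Austen  | 4          
Borges  | 1          
Le Guin | 2          
Tolkien | 0          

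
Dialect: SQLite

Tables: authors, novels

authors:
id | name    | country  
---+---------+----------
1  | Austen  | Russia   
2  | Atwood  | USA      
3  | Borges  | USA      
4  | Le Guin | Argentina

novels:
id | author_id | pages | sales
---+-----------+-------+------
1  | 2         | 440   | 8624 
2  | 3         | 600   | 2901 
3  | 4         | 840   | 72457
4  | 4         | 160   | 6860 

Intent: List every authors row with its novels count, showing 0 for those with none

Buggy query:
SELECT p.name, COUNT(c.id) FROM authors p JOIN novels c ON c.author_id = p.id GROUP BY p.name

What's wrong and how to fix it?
Bug: INNER JOIN drops authors rows that have no matching novels rows

Fix: Switch to LEFT JOIN to retain unmatched parent rows

Corrected query:
SELECT p.name, COUNT(c.id) FROM authors p LEFT JOIN novels c ON c.author_id = p.id GROUP BY p.name

Result:
name    | COUNT(c.id)
--------+------------
Atwood  | 1          
Austen  | 0          
Borges  | 1          
Le Guin | 2          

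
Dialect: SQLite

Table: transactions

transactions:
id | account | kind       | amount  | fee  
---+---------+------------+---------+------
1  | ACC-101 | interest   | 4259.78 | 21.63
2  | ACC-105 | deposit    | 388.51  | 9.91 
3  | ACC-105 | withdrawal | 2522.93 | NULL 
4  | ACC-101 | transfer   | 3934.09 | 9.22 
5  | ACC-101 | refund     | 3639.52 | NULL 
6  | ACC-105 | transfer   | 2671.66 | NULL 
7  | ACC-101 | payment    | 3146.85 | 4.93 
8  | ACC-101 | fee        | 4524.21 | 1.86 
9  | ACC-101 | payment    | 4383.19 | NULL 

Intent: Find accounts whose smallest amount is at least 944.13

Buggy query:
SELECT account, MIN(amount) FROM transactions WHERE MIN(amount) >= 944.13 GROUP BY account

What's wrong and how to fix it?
Bug: Aggregates like MIN are computed per group after WHERE runs

Fix: Use HAVING for the per-group MIN condition

Corrected query:
SELECT account, MIN(amount) FROM transactions GROUP BY account HAVING MIN(amount) >= 944.13

Result:
account | MIN(amount)
--------+------------
ACC-101 | 3146.85    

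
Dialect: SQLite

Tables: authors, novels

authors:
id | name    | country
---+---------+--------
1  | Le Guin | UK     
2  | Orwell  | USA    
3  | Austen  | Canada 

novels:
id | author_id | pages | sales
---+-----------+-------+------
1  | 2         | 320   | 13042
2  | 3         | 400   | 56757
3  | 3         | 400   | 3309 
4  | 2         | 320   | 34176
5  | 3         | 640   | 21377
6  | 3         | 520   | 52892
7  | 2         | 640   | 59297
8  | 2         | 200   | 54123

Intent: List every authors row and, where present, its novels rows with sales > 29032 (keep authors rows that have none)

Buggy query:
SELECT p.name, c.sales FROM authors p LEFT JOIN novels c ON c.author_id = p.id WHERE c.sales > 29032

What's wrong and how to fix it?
Bug: Filtering c.sales in WHERE discards the NULL rows produced by LEFT JOIN, turning it into an inner join

Fix: Move the right-table condition into the ON clause so unmatched parents are kept

Corrected query:
SELECT p.name, c.sales FROM authors p LEFT JOIN novels c ON c.author_id = p.id AND c.sales > 29032

Result:
name    | sales
--------+------
Le Guin | NULL 
Orwell  | 34176
Orwell  | 54123
Orwell  | 59297
Austen  | 52892
Austen  | 56757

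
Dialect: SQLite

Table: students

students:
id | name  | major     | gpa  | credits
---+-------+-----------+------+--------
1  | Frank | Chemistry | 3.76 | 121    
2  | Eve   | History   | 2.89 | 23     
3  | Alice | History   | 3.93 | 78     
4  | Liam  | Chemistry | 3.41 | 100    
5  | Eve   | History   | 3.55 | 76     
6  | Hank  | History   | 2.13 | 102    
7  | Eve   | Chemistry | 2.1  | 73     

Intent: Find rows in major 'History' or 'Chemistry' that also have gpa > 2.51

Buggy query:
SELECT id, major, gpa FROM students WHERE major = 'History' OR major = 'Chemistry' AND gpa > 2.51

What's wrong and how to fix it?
Bug: AND binds tighter than OR, so this parses as major = 'History' OR (major = 'Chemistry' AND gpa > 2.51)

Fix: Add parentheses around the OR so the AND applies to both alternatives

Corrected query:
SELECT id, major, gpa FROM students WHERE (major = 'History' OR major = 'Chemistry') AND gpa > 2.51

Result:
id | major     | gpa 
---+-----------+-----
1  | Chemistry | 3.76
2  | History   | 2.89
3  | History   | 3.93
4  | Chemistry | 3.41
5  | History   | 3.55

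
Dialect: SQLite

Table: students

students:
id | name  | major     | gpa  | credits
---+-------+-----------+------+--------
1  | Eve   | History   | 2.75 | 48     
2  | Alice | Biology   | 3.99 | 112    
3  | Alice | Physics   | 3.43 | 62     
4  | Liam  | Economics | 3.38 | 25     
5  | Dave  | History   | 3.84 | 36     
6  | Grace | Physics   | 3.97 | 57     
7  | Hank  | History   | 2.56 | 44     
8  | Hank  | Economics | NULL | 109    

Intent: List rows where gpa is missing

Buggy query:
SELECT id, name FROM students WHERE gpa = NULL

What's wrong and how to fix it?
Bug: Comparing to NULL with '=' never matches; NULL = NULL is unknown, not true

Fix: Use IS NULL to test for NULL

Corrected query:
SELECT id, name FROM students WHERE gpa IS NULL

Result:
id | name
---+-----
8  | Hank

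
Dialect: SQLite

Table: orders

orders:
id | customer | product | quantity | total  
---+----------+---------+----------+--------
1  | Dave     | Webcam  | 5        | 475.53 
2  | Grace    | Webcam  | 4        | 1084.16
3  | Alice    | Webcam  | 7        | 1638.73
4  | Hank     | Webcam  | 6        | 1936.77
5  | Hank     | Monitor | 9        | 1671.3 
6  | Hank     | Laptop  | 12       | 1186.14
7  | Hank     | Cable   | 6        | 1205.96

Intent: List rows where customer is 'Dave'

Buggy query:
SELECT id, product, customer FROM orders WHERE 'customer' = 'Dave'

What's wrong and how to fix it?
Bug: Single quotes denote string literals in SQL; the column name is being compared as a constant string

Fix: Reference the column as customer without single quotes

Corrected query:
SELECT id, product, customer FROM orders WHERE customer = 'Dave'

Result:
id | product | customer
---+---------+---------
1  | Webcam  | Dave    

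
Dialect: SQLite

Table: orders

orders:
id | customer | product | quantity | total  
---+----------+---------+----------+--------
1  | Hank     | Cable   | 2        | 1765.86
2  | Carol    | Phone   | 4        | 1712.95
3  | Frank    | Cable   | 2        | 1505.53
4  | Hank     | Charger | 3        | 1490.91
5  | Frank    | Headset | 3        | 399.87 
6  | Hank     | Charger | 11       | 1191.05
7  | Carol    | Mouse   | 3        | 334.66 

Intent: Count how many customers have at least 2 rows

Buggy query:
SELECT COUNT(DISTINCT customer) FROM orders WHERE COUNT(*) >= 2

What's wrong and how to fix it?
Bug: COUNT(*) cannot appear in WHERE; the per-group count doesn't exist yet

Fix: Group first with HAVING COUNT(*) >= 2, then COUNT the resulting groups

Corrected query:
SELECT COUNT(*) FROM (SELECT customer FROM orders GROUP BY customer HAVING COUNT(*) >= 2)

Result:
COUNT(*)
--------
3       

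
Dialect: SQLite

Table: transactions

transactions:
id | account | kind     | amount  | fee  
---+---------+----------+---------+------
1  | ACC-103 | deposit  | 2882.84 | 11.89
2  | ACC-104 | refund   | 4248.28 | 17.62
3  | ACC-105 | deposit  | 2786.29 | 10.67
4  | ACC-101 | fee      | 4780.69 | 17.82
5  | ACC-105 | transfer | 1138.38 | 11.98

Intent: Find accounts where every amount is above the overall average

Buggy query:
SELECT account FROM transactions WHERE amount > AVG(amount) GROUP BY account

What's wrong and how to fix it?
Bug: AVG() is an aggregate; it can't sit directly in WHERE

Fix: Compute the overall average in a scalar subquery and compare each group's MIN against it in HAVING

Corrected query:
SELECT account FROM transactions GROUP BY account HAVING MIN(amount) > (SELECT AVG(amount) FROM transactions)

Result:
account
-------
ACC-101
ACC-104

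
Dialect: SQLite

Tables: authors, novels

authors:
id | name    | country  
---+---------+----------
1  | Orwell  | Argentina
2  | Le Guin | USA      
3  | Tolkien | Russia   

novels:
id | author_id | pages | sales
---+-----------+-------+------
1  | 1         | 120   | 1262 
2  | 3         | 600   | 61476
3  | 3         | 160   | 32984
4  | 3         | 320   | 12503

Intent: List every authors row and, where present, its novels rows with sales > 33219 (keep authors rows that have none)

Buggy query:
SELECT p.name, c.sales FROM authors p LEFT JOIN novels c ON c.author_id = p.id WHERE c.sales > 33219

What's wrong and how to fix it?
Bug: A WHERE condition on the right-hand table after LEFT JOIN drops unmatched parents

Fix: Move the right-table condition into the ON clause so unmatched parents are kept

Corrected query:
SELECT p.name, c.sales FROM authors p LEFT JOIN novels c ON c.author_id = p.id AND c.sales > 33219

Result:
name    | sales
--------+------
Orwell  | NULL 
Le Guin | NULL 
Tolkien | 61476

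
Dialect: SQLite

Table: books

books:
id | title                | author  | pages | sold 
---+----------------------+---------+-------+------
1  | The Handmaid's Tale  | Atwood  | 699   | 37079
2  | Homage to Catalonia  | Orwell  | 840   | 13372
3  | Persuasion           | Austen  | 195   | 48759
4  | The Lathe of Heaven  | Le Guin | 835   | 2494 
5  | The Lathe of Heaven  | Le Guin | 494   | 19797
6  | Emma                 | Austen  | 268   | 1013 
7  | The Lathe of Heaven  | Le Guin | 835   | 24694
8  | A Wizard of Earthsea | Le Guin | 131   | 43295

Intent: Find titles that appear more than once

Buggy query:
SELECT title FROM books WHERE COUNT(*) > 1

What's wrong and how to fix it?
Bug: WHERE can't reference COUNT(*); aggregates are computed after WHERE

Fix: GROUP BY title, then filter groups with HAVING COUNT(*) > 1

Corrected query:
SELECT title FROM books GROUP BY title HAVING COUNT(*) > 1

Result:
title              
-------------------
The Lathe of Heaven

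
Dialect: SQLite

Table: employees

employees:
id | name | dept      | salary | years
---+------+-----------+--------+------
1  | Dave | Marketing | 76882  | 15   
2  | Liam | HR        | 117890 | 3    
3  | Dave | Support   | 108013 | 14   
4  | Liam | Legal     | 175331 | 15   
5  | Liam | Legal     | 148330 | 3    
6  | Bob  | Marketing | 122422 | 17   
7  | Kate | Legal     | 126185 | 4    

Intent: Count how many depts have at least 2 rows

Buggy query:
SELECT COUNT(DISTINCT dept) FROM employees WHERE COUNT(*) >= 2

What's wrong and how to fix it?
Bug: COUNT(*) cannot appear in WHERE; the per-group count doesn't exist yet

Fix: Group first with HAVING COUNT(*) >= 2, then COUNT the resulting groups

Corrected query:
SELECT COUNT(*) FROM (SELECT dept FROM employees GROUP BY dept HAVING COUNT(*) >= 2)

Result:
COUNT(*)
--------
2       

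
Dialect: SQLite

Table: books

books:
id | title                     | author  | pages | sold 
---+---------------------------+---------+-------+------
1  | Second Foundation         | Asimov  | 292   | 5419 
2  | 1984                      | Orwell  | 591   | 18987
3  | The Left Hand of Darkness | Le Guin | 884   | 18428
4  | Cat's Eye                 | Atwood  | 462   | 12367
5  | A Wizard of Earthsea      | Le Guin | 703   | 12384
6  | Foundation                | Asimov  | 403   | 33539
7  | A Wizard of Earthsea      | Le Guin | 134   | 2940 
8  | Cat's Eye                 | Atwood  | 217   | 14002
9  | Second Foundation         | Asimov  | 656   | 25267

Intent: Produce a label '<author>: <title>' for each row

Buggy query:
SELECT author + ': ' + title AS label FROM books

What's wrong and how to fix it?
Bug: SQLite uses || for string concatenation; + coerces text to numbers (yielding 0)

Fix: Use the || operator for string concatenation

Corrected query:
SELECT author || ': ' || title AS label FROM books

Result:
label                             
----------------------------------
Asimov: Second Foundation         
Orwell: 1984                      
Le Guin: The Left Hand of Darkness
Atwood: Cat's Eye                 
Le Guin: A Wizard of Earthsea     
Asimov: Foundation                
Le Guin: A Wizard of Earthsea     
Atwood: Cat's Eye                 
Asimov: Second Foundation         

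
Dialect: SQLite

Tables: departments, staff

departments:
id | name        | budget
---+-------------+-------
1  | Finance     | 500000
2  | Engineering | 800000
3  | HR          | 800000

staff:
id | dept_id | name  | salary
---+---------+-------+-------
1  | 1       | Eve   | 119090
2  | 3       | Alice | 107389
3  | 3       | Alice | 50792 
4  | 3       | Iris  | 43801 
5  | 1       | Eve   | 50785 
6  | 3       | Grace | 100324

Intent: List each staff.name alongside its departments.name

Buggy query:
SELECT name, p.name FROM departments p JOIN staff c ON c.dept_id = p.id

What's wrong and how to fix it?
Bug: 'name' exists in both joined tables, so the database can't tell which one is meant

Fix: Qualify the column with its table alias (c.name)

Corrected query:
SELECT c.name, p.name FROM departments p JOIN staff c ON c.dept_id = p.id

Result:
name  | name   
------+--------
Eve   | Finance
Alice | HR     
Alice | HR     
Iris  | HR     
Eve   | Finance
Grace | HR     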